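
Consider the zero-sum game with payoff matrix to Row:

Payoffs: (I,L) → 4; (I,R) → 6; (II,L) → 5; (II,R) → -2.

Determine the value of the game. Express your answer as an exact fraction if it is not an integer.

Row minima: I → 4, II → -2; maximin = 4.
Column maxima: L → 5, R → 6; minimax = 5.
4 ≠ 5, so there is no saddle point; optimal play is mixed.
Let Row play I with probability p. Expected payoff against L: 4p + 5(1−p) = −p + 5; against R: 6p + (-2)(1−p) = 8p − 2.
Setting these equal: −p + 5 = 8p − 2 ⇒ −9p = -7 ⇒ p = 7/9, and the value is (-1)·(7/9) + 5 = 38/9.
For Column: with q = P(L), equating I's and II's payoffs gives −2q + 6 = 7q − 2 ⇒ q = 8/9.

38/9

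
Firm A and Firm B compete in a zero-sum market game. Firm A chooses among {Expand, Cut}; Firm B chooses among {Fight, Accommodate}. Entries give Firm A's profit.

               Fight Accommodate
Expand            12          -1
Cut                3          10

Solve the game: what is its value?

123/20

Row minima: Expand → -1, Cut → 3; maximin = 3.
Column maxima: Fight → 12, Accommodate → 10; minimax = 10.
3 ≠ 10, so there is no saddle point; optimal play is mixed.
Let Firm A play Expand with probability p. Expected payoff against Fight: 12p + 3(1−p) = 9p + 3; against Accommodate: (-1)p + 10(1−p) = −11p + 10.
Setting these equal: 9p + 3 = −11p + 10 ⇒ 20p = 7 ⇒ p = 7/20, and the value is (9)·(7/20) + 3 = 123/20.
For Firm B: with q = P(Fight), equating Expand's and Cut's payoffs gives 13q − 1 = −7q + 10 ⇒ q = 11/20.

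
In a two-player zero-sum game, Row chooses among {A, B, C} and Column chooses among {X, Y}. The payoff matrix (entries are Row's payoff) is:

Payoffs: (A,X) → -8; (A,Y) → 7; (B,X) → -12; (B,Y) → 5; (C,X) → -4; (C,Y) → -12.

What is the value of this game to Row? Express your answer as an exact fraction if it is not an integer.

-124/23

Row minima: A → -8, B → -12, C → -12; maximin = -8.
Column maxima: X → -4, Y → 7; minimax = -4.
-8 ≠ -4, so there is no saddle point; optimal play is mixed.
B is strictly dominated by A, so Row never plays it.
On the remaining 2×2 (A, C vs X, Y):
Let Row play A with probability p. Expected payoff against X: (-8)p + (-4)(1−p) = −4p − 4; against Y: 7p + (-12)(1−p) = 19p − 12.
Setting these equal: −4p − 4 = 19p − 12 ⇒ −23p = -8 ⇒ p = 8/23, and the value is (-4)·(8/23) − 4 = -124/23.
For Column: with q = P(X), equating A's and C's payoffs gives −15q + 7 = 8q − 12 ⇒ q = 19/23.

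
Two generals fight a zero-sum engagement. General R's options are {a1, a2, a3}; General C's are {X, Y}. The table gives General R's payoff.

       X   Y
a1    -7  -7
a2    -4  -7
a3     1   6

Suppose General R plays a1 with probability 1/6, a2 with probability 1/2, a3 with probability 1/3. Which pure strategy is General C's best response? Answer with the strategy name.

If General C plays X, General R's expected payoff is (1/6)·(-7) + (1/2)·(-4) + (1/3)·1 = -17/6.
If General C plays Y, General R's expected payoff is (1/6)·(-7) + (1/2)·(-7) + (1/3)·6 = -8/3.
General C minimizes General R's payoff; the smallest is -17/6, so the best response is X.

X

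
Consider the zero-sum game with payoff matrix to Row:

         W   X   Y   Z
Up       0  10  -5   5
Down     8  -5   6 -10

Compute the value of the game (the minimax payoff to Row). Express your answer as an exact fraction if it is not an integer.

-10/13

Row minima: Up → -5, Down → -10; maximin = -5.
Column maxima: W → 8, X → 10, Y → 6, Z → 5; minimax = 5.
-5 ≠ 5, so there is no saddle point; optimal play is mixed.
W is strictly dominated by Y (it gives Row strictly more in every row), so Column never plays it.
X is strictly dominated by Z (it gives Row strictly more in every row), so Column never plays it.
On the remaining 2×2 (Up, Down vs Y, Z):
Let Row play Up with probability p. Expected payoff against Y: (-5)p + 6(1−p) = −11p + 6; against Z: 5p + (-10)(1−p) = 15p − 10.
Setting these equal: −11p + 6 = 15p − 10 ⇒ −26p = -16 ⇒ p = 8/13, and the value is (-11)·(8/13) + 6 = -10/13.
For Column: with q = P(Y), equating Up's and Down's payoffs gives −10q + 5 = 16q − 10 ⇒ q = 15/26.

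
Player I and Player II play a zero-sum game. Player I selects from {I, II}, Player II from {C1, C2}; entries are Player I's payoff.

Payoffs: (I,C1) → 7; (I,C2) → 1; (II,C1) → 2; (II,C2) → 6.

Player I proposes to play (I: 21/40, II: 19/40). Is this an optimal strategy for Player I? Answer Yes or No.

No

Against C1 this mix gives (21/40)·7 + (19/40)·2 = 37/8.
Against C2 this mix gives (21/40)·1 + (19/40)·6 = 27/8.
Player II will play C2, holding Player I to 27/8. Shifting weight toward the row that does better against C2 would raise this floor (the equalizing mix achieves 4 against both C2 and C1), so the proposed strategy is not optimal.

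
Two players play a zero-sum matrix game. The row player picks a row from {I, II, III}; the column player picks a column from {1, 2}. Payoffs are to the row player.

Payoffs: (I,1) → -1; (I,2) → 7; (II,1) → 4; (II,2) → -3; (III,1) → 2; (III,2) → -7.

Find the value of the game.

5/3

Row minima: I → -1, II → -3, III → -7; maximin = -1.
Column maxima: 1 → 4, 2 → 7; minimax = 4.
-1 ≠ 4, so there is no saddle point; optimal play is mixed.
III is strictly dominated by II, so the row player never plays it.
On the remaining 2×2 (I, II vs 1, 2):
Let the row player play I with probability p. Expected payoff against 1: (-1)p + 4(1−p) = −5p + 4; against 2: 7p + (-3)(1−p) = 10p − 3.
Setting these equal: −5p + 4 = 10p − 3 ⇒ −15p = -7 ⇒ p = 7/15, and the value is (-5)·(7/15) + 4 = 5/3.
For the column player: with q = P(1), equating I's and II's payoffs gives −8q + 7 = 7q − 3 ⇒ q = 2/3.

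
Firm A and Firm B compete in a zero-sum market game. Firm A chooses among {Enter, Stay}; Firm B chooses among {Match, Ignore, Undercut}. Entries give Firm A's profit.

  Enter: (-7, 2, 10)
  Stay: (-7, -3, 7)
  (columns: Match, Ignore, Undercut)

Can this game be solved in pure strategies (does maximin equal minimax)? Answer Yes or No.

Row minima: Enter → -7, Stay → -7; maximin = -7.
Column maxima: Match → -7, Ignore → 2, Undercut → 10; minimax = -7.
maximin = minimax = -7, so a saddle point exists.

Yes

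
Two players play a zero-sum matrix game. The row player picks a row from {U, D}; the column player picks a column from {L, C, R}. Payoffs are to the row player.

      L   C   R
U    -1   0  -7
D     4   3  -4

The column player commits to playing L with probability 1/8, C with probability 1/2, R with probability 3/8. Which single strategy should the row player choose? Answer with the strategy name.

D

Expected payoff of U: (1/8)·(-1) + (1/2)·0 + (3/8)·(-7) = -11/4.
Expected payoff of D: (1/8)·4 + (1/2)·3 + (3/8)·(-4) = 1/2.
The largest is 1/2, so the row player's best response is D.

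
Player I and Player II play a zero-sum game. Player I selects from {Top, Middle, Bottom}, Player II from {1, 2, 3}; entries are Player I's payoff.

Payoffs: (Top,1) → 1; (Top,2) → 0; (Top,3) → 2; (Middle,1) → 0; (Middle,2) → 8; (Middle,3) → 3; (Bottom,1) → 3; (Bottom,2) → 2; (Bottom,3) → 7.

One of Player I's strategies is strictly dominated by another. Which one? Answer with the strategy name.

Top

Bottom gives a strictly higher payoff than Top against every column: 3 > 1, 2 > 0, 7 > 2.
So Top is strictly dominated and Player I never plays it.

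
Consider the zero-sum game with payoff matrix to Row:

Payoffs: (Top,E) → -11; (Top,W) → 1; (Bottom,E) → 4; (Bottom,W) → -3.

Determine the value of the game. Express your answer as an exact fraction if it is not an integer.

Row minima: Top → -11, Bottom → -3; maximin = -3.
Column maxima: E → 4, W → 1; minimax = 1.
-3 ≠ 1, so there is no saddle point; optimal play is mixed.
Let Row play Top with probability p. Expected payoff against E: (-11)p + 4(1−p) = −15p + 4; against W: 1p + (-3)(1−p) = 4p − 3.
Setting these equal: −15p + 4 = 4p − 3 ⇒ −19p = -7 ⇒ p = 7/19, and the value is (-15)·(7/19) + 4 = -29/19.
For Column: with q = P(E), equating Top's and Bottom's payoffs gives −12q + 1 = 7q − 3 ⇒ q = 4/19.

-29/19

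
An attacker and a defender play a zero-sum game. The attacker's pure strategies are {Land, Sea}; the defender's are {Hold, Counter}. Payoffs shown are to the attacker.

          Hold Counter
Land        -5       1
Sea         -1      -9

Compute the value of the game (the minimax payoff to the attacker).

Row minima: Land → -5, Sea → -9; maximin = -5.
Column maxima: Hold → -1, Counter → 1; minimax = -1.
-5 ≠ -1, so there is no saddle point; optimal play is mixed.
Let the attacker play Land with probability p. Expected payoff against Hold: (-5)p + (-1)(1−p) = −4p − 1; against Counter: 1p + (-9)(1−p) = 10p − 9.
Setting these equal: −4p − 1 = 10p − 9 ⇒ −14p = -8 ⇒ p = 4/7, and the value is (-4)·(4/7) − 1 = -23/7.
For the defender: with q = P(Hold), equating Land's and Sea's payoffs gives −6q + 1 = 8q − 9 ⇒ q = 5/7.

-23/7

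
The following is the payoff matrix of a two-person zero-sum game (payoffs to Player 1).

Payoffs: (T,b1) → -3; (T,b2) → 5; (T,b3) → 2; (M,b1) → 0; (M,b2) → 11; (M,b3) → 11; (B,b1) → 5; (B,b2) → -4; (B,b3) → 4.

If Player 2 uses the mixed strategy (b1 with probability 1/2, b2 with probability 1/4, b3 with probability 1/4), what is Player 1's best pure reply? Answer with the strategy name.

Expected payoff of T: (1/2)·(-3) + (1/4)·5 + (1/4)·2 = 1/4.
Expected payoff of M: (1/2)·0 + (1/4)·11 + (1/4)·11 = 11/2.
Expected payoff of B: (1/2)·5 + (1/4)·(-4) + (1/4)·4 = 5/2.
The largest is 11/2, so Player 1's best response is M.

M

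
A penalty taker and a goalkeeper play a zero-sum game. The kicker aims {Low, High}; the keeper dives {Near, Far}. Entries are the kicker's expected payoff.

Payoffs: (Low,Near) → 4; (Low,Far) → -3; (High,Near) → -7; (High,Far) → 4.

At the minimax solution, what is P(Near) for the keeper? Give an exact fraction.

Row minima: Low → -3, High → -7; maximin = -3.
Column maxima: Near → 4, Far → 4; minimax = 4.
-3 ≠ 4, so there is no saddle point; optimal play is mixed.
Let the kicker play Low with probability p. Expected payoff against Near: 4p + (-7)(1−p) = 11p − 7; against Far: (-3)p + 4(1−p) = −7p + 4.
Setting these equal: 11p − 7 = −7p + 4 ⇒ 18p = 11 ⇒ p = 11/18, and the value is (11)·(11/18) − 7 = -5/18.
For the keeper: with q = P(Near), equating Low's and High's payoffs gives 7q − 3 = −11q + 4 ⇒ q = 7/18.

7/18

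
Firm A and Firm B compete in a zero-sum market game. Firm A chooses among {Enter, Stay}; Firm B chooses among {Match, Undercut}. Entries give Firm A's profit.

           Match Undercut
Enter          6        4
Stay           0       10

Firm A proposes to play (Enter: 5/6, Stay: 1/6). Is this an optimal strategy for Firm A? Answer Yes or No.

Yes

Against Match this mix gives (5/6)·6 + (1/6)·0 = 5.
Against Undercut this mix gives (5/6)·4 + (1/6)·10 = 5.
All of Firm B's active replies (Match, Undercut) yield 5, and no column does worse for Firm A. The mix makes Firm B indifferent and guarantees 5, so it is optimal.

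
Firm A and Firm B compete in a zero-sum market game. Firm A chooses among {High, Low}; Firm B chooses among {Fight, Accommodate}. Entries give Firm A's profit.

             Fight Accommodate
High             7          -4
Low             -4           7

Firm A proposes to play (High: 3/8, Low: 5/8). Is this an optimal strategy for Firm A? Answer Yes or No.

No

Against Fight this mix gives (3/8)·7 + (5/8)·(-4) = 1/8.
Against Accommodate this mix gives (3/8)·(-4) + (5/8)·7 = 23/8.
Firm B will play Fight, holding Firm A to 1/8. Shifting weight toward the row that does better against Fight would raise this floor (the equalizing mix achieves 3/2 against both Fight and Accommodate), so the proposed strategy is not optimal.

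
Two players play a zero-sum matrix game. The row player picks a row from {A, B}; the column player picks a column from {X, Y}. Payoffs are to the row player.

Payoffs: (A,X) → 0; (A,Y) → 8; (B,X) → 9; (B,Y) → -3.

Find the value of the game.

Row minima: A → 0, B → -3; maximin = 0.
Column maxima: X → 9, Y → 8; minimax = 8.
0 ≠ 8, so there is no saddle point; optimal play is mixed.
Let the row player play A with probability p. Expected payoff against X: 0p + 9(1−p) = −9p + 9; against Y: 8p + (-3)(1−p) = 11p − 3.
Setting these equal: −9p + 9 = 11p − 3 ⇒ −20p = -12 ⇒ p = 3/5, and the value is (-9)·(3/5) + 9 = 18/5.
For the column player: with q = P(X), equating A's and B's payoffs gives −8q + 8 = 12q − 3 ⇒ q = 11/20.

18/5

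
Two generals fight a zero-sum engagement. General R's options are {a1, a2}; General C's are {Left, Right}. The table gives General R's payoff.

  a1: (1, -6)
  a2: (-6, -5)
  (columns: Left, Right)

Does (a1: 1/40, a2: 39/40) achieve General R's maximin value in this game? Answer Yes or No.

Against Left this mix gives (1/40)·1 + (39/40)·(-6) = -233/40.
Against Right this mix gives (1/40)·(-6) + (39/40)·(-5) = -201/40.
General C will play Left, holding General R to -233/40. Shifting weight toward the row that does better against Left would raise this floor (the equalizing mix achieves -41/8 against both Left and Right), so the proposed strategy is not optimal.

No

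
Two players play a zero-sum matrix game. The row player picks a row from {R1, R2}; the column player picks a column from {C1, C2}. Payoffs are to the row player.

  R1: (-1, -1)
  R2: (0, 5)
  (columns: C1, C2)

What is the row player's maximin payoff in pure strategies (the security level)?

0

Row minima: R1 → -1, R2 → 0.
The best of these is 0.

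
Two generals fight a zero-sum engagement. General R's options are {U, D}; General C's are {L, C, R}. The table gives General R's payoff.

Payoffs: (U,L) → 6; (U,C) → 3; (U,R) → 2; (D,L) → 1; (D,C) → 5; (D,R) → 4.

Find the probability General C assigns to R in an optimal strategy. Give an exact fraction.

Row minima: U → 2, D → 1; maximin = 2.
Column maxima: L → 6, C → 5, R → 4; minimax = 4.
2 ≠ 4, so there is no saddle point; optimal play is mixed.
C is strictly dominated by R (it gives General R strictly more in every row), so General C never plays it.
On the remaining 2×2 (U, D vs L, R):
Let General R play U with probability p. Expected payoff against L: 6p + 1(1−p) = 5p + 1; against R: 2p + 4(1−p) = −2p + 4.
Setting these equal: 5p + 1 = −2p + 4 ⇒ 7p = 3 ⇒ p = 3/7, and the value is (5)·(3/7) + 1 = 22/7.
For General C: with q = P(L), equating U's and D's payoffs gives 4q + 2 = −3q + 4 ⇒ q = 2/7.

5/7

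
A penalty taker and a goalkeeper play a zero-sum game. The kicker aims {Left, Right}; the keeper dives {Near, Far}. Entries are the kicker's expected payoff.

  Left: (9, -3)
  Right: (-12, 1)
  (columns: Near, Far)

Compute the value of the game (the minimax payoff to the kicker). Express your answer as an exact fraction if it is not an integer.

-27/25

Row minima: Left → -3, Right → -12; maximin = -3.
Column maxima: Near → 9, Far → 1; minimax = 1.
-3 ≠ 1, so there is no saddle point; optimal play is mixed.
Let the kicker play Left with probability p. Expected payoff against Near: 9p + (-12)(1−p) = 21p − 12; against Far: (-3)p + 1(1−p) = −4p + 1.
Setting these equal: 21p − 12 = −4p + 1 ⇒ 25p = 13 ⇒ p = 13/25, and the value is (21)·(13/25) − 12 = -27/25.
For the keeper: with q = P(Near), equating Left's and Right's payoffs gives 12q − 3 = −13q + 1 ⇒ q = 4/25.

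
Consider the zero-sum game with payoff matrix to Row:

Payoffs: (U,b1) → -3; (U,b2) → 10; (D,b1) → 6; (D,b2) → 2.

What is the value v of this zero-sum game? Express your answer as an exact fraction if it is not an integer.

Row minima: U → -3, D → 2; maximin = 2.
Column maxima: b1 → 6, b2 → 10; minimax = 6.
2 ≠ 6, so there is no saddle point; optimal play is mixed.
Let Row play U with probability p. Expected payoff against b1: (-3)p + 6(1−p) = −9p + 6; against b2: 10p + 2(1−p) = 8p + 2.
Setting these equal: −9p + 6 = 8p + 2 ⇒ −17p = -4 ⇒ p = 4/17, and the value is (-9)·(4/17) + 6 = 66/17.
For Column: with q = P(b1), equating U's and D's payoffs gives −13q + 10 = 4q + 2 ⇒ q = 8/17.

66/17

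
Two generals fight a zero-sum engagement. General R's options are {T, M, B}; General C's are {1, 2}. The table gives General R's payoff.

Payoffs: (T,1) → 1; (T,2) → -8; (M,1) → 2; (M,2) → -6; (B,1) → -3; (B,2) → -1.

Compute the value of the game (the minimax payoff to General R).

Row minima: T → -8, M → -6, B → -3; maximin = -3.
Column maxima: 1 → 2, 2 → -1; minimax = -1.
-3 ≠ -1, so there is no saddle point; optimal play is mixed.
T is strictly dominated by M, so General R never plays it.
On the remaining 2×2 (M, B vs 1, 2):
Let General R play M with probability p. Expected payoff against 1: 2p + (-3)(1−p) = 5p − 3; against 2: (-6)p + (-1)(1−p) = −5p − 1.
Setting these equal: 5p − 3 = −5p − 1 ⇒ 10p = 2 ⇒ p = 1/5, and the value is (5)·(1/5) − 3 = -2.
For General C: with q = P(1), equating M's and B's payoffs gives 8q − 6 = −2q − 1 ⇒ q = 1/2.

-2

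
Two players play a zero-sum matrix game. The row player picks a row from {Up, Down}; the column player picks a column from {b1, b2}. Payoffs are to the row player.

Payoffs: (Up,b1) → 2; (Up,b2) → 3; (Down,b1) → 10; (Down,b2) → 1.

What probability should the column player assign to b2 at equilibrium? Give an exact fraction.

Row minima: Up → 2, Down → 1; maximin = 2.
Column maxima: b1 → 10, b2 → 3; minimax = 3.
2 ≠ 3, so there is no saddle point; optimal play is mixed.
Let the row player play Up with probability p. Expected payoff against b1: 2p + 10(1−p) = −8p + 10; against b2: 3p + 1(1−p) = 2p + 1.
Setting these equal: −8p + 10 = 2p + 1 ⇒ −10p = -9 ⇒ p = 9/10, and the value is (-8)·(9/10) + 10 = 14/5.
For the column player: with q = P(b1), equating Up's and Down's payoffs gives −q + 3 = 9q + 1 ⇒ q = 1/5.

4/5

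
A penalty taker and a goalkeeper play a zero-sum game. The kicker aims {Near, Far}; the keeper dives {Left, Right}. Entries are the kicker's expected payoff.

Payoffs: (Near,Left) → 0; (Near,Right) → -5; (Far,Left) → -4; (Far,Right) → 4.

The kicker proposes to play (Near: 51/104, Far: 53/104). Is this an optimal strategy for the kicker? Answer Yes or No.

Against Left this mix gives (51/104)·0 + (53/104)·(-4) = -53/26.
Against Right this mix gives (51/104)·(-5) + (53/104)·4 = -43/104.
The keeper will play Left, holding the kicker to -53/26. Shifting weight toward the row that does better against Left would raise this floor (the equalizing mix achieves -20/13 against both Left and Right), so the proposed strategy is not optimal.

No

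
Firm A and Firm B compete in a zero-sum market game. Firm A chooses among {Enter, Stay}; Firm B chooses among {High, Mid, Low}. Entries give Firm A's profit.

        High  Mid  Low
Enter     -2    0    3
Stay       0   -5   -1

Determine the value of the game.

Row minima: Enter → -2, Stay → -5; maximin = -2.
Column maxima: High → 0, Mid → 0, Low → 3; minimax = 0.
-2 ≠ 0, so there is no saddle point; optimal play is mixed.
Low is strictly dominated by Mid (it gives Firm A strictly more in every row), so Firm B never plays it.
On the remaining 2×2 (Enter, Stay vs High, Mid):
Let Firm A play Enter with probability p. Expected payoff against High: (-2)p + 0(1−p) = −2p; against Mid: 0p + (-5)(1−p) = 5p − 5.
Setting these equal: −2p = 5p − 5 ⇒ −7p = -5 ⇒ p = 5/7, and the value is (-2)·(5/7) = -10/7.
For Firm B: with q = P(High), equating Enter's and Stay's payoffs gives −2q = 5q − 5 ⇒ q = 5/7.

-10/7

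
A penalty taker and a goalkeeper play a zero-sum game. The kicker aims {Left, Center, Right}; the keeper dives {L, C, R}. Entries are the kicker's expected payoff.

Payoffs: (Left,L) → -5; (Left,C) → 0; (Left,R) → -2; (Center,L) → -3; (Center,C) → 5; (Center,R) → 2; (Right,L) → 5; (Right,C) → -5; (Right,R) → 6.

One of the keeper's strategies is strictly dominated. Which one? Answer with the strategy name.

R

L holds the kicker's payoff strictly below R in every row: -5 < -2, -3 < 2, 5 < 6.
So R is strictly dominated for the keeper.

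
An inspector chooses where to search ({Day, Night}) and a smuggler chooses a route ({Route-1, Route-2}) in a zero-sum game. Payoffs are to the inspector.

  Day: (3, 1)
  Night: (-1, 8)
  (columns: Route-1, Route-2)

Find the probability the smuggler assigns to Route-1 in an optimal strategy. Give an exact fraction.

Row minima: Day → 1, Night → -1; maximin = 1.
Column maxima: Route-1 → 3, Route-2 → 8; minimax = 3.
1 ≠ 3, so there is no saddle point; optimal play is mixed.
Let the inspector play Day with probability p. Expected payoff against Route-1: 3p + (-1)(1−p) = 4p − 1; against Route-2: 1p + 8(1−p) = −7p + 8.
Setting these equal: 4p − 1 = −7p + 8 ⇒ 11p = 9 ⇒ p = 9/11, and the value is (4)·(9/11) − 1 = 25/11.
For the smuggler: with q = P(Route-1), equating Day's and Night's payoffs gives 2q + 1 = −9q + 8 ⇒ q = 7/11.

7/11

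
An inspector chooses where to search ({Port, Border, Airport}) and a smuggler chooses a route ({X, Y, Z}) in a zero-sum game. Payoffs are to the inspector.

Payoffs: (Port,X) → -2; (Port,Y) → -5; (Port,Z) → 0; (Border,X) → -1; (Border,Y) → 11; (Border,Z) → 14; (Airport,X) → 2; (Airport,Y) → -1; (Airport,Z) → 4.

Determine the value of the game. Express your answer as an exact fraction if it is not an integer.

7/5

Row minima: Port → -5, Border → -1, Airport → -1; maximin = -1.
Column maxima: X → 2, Y → 11, Z → 14; minimax = 2.
-1 ≠ 2, so there is no saddle point; optimal play is mixed.
Port is strictly dominated by Border, so the inspector never plays it.
Z is strictly dominated by X (it gives the inspector strictly more in every row), so the smuggler never plays it.
On the remaining 2×2 (Border, Airport vs X, Y):
Let the inspector play Border with probability p. Expected payoff against X: (-1)p + 2(1−p) = −3p + 2; against Y: 11p + (-1)(1−p) = 12p − 1.
Setting these equal: −3p + 2 = 12p − 1 ⇒ −15p = -3 ⇒ p = 1/5, and the value is (-3)·(1/5) + 2 = 7/5.
For the smuggler: with q = P(X), equating Border's and Airport's payoffs gives −12q + 11 = 3q − 1 ⇒ q = 4/5.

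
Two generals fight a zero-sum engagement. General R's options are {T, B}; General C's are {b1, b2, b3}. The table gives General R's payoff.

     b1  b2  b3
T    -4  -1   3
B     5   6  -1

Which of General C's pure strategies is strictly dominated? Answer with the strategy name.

b1 holds General R's payoff strictly below b2 in every row: -4 < -1, 5 < 6.
So b2 is strictly dominated for General C.

b2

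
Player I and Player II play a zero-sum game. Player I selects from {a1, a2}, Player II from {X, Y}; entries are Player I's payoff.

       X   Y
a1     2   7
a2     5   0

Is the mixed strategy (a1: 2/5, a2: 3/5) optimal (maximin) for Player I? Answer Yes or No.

No

Against X this mix gives (2/5)·2 + (3/5)·5 = 19/5.
Against Y this mix gives (2/5)·7 + (3/5)·0 = 14/5.
Player II will play Y, holding Player I to 14/5. Shifting weight toward the row that does better against Y would raise this floor (the equalizing mix achieves 7/2 against both Y and X), so the proposed strategy is not optimal.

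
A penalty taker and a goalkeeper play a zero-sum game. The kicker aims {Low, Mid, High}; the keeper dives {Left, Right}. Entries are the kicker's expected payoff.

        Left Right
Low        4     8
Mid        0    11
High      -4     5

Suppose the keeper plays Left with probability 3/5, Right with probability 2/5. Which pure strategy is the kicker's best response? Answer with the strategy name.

Low

Expected payoff of Low: (3/5)·4 + (2/5)·8 = 28/5.
Expected payoff of Mid: (3/5)·0 + (2/5)·11 = 22/5.
Expected payoff of High: (3/5)·(-4) + (2/5)·5 = -2/5.
The largest is 28/5, so the kicker's best response is Low.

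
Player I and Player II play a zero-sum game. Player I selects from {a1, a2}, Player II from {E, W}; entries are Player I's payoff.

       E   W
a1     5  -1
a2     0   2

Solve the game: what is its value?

Row minima: a1 → -1, a2 → 0; maximin = 0.
Column maxima: E → 5, W → 2; minimax = 2.
0 ≠ 2, so there is no saddle point; optimal play is mixed.
Let Player I play a1 with probability p. Expected payoff against E: 5p + 0(1−p) = 5p; against W: (-1)p + 2(1−p) = −3p + 2.
Setting these equal: 5p = −3p + 2 ⇒ 8p = 2 ⇒ p = 1/4, and the value is (5)·(1/4) = 5/4.
For Player II: with q = P(E), equating a1's and a2's payoffs gives 6q − 1 = −2q + 2 ⇒ q = 3/8.

5/4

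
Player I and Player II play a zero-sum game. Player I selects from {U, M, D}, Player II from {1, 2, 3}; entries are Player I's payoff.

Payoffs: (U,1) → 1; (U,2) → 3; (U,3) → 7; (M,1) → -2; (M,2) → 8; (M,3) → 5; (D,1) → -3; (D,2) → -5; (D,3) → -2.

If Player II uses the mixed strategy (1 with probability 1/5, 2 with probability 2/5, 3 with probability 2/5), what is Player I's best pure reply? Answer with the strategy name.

M

Expected payoff of U: (1/5)·1 + (2/5)·3 + (2/5)·7 = 21/5.
Expected payoff of M: (1/5)·(-2) + (2/5)·8 + (2/5)·5 = 24/5.
Expected payoff of D: (1/5)·(-3) + (2/5)·(-5) + (2/5)·(-2) = -17/5.
The largest is 24/5, so Player I's best response is M.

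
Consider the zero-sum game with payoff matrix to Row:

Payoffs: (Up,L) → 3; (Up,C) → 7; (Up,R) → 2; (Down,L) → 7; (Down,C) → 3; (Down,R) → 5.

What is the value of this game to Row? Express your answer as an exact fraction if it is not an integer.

29/7

Row minima: Up → 2, Down → 3; maximin = 3.
Column maxima: L → 7, C → 7, R → 5; minimax = 5.
3 ≠ 5, so there is no saddle point; optimal play is mixed.
L is strictly dominated by R (it gives Row strictly more in every row), so Column never plays it.
On the remaining 2×2 (Up, Down vs C, R):
Let Row play Up with probability p. Expected payoff against C: 7p + 3(1−p) = 4p + 3; against R: 2p + 5(1−p) = −3p + 5.
Setting these equal: 4p + 3 = −3p + 5 ⇒ 7p = 2 ⇒ p = 2/7, and the value is (4)·(2/7) + 3 = 29/7.
For Column: with q = P(C), equating Up's and Down's payoffs gives 5q + 2 = −2q + 5 ⇒ q = 3/7.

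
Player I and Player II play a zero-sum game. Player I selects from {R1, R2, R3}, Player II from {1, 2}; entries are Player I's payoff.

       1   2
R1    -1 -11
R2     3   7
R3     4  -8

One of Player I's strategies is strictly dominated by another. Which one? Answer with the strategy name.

R1

R2 gives a strictly higher payoff than R1 against every column: 3 > -1, 7 > -11.
So R1 is strictly dominated and Player I never plays it.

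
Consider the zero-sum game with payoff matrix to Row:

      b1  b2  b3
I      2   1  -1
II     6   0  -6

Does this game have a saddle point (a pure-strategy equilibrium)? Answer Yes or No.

Yes

Row minima: I → -1, II → -6; maximin = -1.
Column maxima: b1 → 6, b2 → 1, b3 → -1; minimax = -1.
maximin = minimax = -1, so a saddle point exists.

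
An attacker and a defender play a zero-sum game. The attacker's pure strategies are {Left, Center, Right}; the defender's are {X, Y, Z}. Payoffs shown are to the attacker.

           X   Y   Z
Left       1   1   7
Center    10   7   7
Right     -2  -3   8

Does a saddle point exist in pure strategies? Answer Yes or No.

Row minima: Left → 1, Center → 7, Right → -3; maximin = 7.
Column maxima: X → 10, Y → 7, Z → 8; minimax = 7.
maximin = minimax = 7, so a saddle point exists.

Yes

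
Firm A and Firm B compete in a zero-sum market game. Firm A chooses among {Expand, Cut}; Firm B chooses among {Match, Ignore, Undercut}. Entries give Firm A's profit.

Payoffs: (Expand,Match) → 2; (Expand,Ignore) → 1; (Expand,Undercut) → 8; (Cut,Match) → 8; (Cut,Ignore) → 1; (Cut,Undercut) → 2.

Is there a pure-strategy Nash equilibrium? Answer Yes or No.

Row minima: Expand → 1, Cut → 1; maximin = 1.
Column maxima: Match → 8, Ignore → 1, Undercut → 8; minimax = 1.
maximin = minimax = 1, so a saddle point exists.

Yes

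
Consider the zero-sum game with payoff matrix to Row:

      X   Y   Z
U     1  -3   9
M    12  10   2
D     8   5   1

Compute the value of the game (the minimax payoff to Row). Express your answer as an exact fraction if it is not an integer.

Row minima: U → -3, M → 2, D → 1; maximin = 2.
Column maxima: X → 12, Y → 10, Z → 9; minimax = 9.
2 ≠ 9, so there is no saddle point; optimal play is mixed.
D is strictly dominated by M, so Row never plays it.
X is strictly dominated by Y (it gives Row strictly more in every row), so Column never plays it.
On the remaining 2×2 (U, M vs Y, Z):
Let Row play U with probability p. Expected payoff against Y: (-3)p + 10(1−p) = −13p + 10; against Z: 9p + 2(1−p) = 7p + 2.
Setting these equal: −13p + 10 = 7p + 2 ⇒ −20p = -8 ⇒ p = 2/5, and the value is (-13)·(2/5) + 10 = 24/5.
For Column: with q = P(Y), equating U's and M's payoffs gives −12q + 9 = 8q + 2 ⇒ q = 7/20.

24/5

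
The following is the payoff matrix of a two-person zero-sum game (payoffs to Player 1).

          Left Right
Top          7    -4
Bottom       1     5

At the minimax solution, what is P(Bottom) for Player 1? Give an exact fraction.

11/15

Row minima: Top → -4, Bottom → 1; maximin = 1.
Column maxima: Left → 7, Right → 5; minimax = 5.
1 ≠ 5, so there is no saddle point; optimal play is mixed.
Let Player 1 play Top with probability p. Expected payoff against Left: 7p + 1(1−p) = 6p + 1; against Right: (-4)p + 5(1−p) = −9p + 5.
Setting these equal: 6p + 1 = −9p + 5 ⇒ 15p = 4 ⇒ p = 4/15, and the value is (6)·(4/15) + 1 = 13/5.
For Player 2: with q = P(Left), equating Top's and Bottom's payoffs gives 11q − 4 = −4q + 5 ⇒ q = 3/5.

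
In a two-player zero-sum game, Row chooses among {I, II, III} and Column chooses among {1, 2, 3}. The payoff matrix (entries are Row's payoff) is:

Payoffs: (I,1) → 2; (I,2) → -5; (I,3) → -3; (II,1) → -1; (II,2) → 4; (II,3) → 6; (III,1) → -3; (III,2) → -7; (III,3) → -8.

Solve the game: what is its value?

1/4

Row minima: I → -5, II → -1, III → -8; maximin = -1.
Column maxima: 1 → 2, 2 → 4, 3 → 6; minimax = 2.
-1 ≠ 2, so there is no saddle point; optimal play is mixed.
III is strictly dominated by I, so Row never plays it.
With III eliminated, 3 is strictly dominated by 2 (it gives Row strictly more in every remaining row), so Column never plays it.
On the remaining 2×2 (I, II vs 1, 2):
Let Row play I with probability p. Expected payoff against 1: 2p + (-1)(1−p) = 3p − 1; against 2: (-5)p + 4(1−p) = −9p + 4.
Setting these equal: 3p − 1 = −9p + 4 ⇒ 12p = 5 ⇒ p = 5/12, and the value is (3)·(5/12) − 1 = 1/4.
For Column: with q = P(1), equating I's and II's payoffs gives 7q − 5 = −5q + 4 ⇒ q = 3/4.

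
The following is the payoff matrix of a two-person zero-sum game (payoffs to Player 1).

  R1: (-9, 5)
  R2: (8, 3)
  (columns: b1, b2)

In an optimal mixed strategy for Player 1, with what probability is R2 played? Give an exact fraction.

Row minima: R1 → -9, R2 → 3; maximin = 3.
Column maxima: b1 → 8, b2 → 5; minimax = 5.
3 ≠ 5, so there is no saddle point; optimal play is mixed.
Let Player 1 play R1 with probability p. Expected payoff against b1: (-9)p + 8(1−p) = −17p + 8; against b2: 5p + 3(1−p) = 2p + 3.
Setting these equal: −17p + 8 = 2p + 3 ⇒ −19p = -5 ⇒ p = 5/19, and the value is (-17)·(5/19) + 8 = 67/19.
For Player 2: with q = P(b1), equating R1's and R2's payoffs gives −14q + 5 = 5q + 3 ⇒ q = 2/19.

14/19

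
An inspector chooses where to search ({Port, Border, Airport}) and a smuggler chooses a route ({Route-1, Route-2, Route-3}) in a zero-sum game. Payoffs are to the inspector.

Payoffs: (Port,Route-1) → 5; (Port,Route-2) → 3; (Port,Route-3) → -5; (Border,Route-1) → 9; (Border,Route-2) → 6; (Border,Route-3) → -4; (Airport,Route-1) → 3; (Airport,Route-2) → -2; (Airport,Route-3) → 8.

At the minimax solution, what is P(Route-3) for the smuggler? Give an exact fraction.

Row minima: Port → -5, Border → -4, Airport → -2; maximin = -2.
Column maxima: Route-1 → 9, Route-2 → 6, Route-3 → 8; minimax = 6.
-2 ≠ 6, so there is no saddle point; optimal play is mixed.
Port is strictly dominated by Border, so the inspector never plays it.
Route-1 is strictly dominated by Route-2 (it gives the inspector strictly more in every row), so the smuggler never plays it.
On the remaining 2×2 (Border, Airport vs Route-2, Route-3):
Let the inspector play Border with probability p. Expected payoff against Route-2: 6p + (-2)(1−p) = 8p − 2; against Route-3: (-4)p + 8(1−p) = −12p + 8.
Setting these equal: 8p − 2 = −12p + 8 ⇒ 20p = 10 ⇒ p = 1/2, and the value is (8)·(1/2) − 2 = 2.
For the smuggler: with q = P(Route-2), equating Border's and Airport's payoffs gives 10q − 4 = −10q + 8 ⇒ q = 3/5.

2/5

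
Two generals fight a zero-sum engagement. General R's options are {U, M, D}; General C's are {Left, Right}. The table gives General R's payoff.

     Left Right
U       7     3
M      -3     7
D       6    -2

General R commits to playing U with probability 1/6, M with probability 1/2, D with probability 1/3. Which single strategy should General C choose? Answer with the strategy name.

If General C plays Left, General R's expected payoff is (1/6)·7 + (1/2)·(-3) + (1/3)·6 = 5/3.
If General C plays Right, General R's expected payoff is (1/6)·3 + (1/2)·7 + (1/3)·(-2) = 10/3.
General C minimizes General R's payoff; the smallest is 5/3, so the best response is Left.

Left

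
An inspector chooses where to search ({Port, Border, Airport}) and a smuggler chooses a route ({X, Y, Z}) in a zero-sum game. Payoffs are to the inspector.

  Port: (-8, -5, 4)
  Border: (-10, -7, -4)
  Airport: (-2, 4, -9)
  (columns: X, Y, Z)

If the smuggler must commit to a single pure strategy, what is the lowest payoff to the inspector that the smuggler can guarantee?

Column maxima: X → -2, Y → 4, Z → 4.
The smallest of these is -2.

-2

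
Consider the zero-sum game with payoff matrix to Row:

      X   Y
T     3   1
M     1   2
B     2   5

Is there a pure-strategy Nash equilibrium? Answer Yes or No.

No

Row minima: T → 1, M → 1, B → 2; maximin = 2.
Column maxima: X → 3, Y → 5; minimax = 3.
2 ≠ 3, so no pure-strategy equilibrium exists.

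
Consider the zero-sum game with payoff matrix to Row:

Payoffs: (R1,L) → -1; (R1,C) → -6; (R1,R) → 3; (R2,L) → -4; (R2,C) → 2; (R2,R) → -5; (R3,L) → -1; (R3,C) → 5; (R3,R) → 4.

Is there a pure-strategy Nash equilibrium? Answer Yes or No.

Yes

Row minima: R1 → -6, R2 → -5, R3 → -1; maximin = -1.
Column maxima: L → -1, C → 5, R → 4; minimax = -1.
maximin = minimax = -1, so a saddle point exists.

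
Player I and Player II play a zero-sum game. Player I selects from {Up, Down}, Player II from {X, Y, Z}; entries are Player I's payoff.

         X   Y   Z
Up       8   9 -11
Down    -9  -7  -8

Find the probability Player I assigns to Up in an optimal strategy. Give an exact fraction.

Row minima: Up → -11, Down → -9; maximin = -9.
Column maxima: X → 8, Y → 9, Z → -8; minimax = -8.
-9 ≠ -8, so there is no saddle point; optimal play is mixed.
Y is strictly dominated by X (it gives Player I strictly more in every row), so Player II never plays it.
On the remaining 2×2 (Up, Down vs X, Z):
Let Player I play Up with probability p. Expected payoff against X: 8p + (-9)(1−p) = 17p − 9; against Z: (-11)p + (-8)(1−p) = −3p − 8.
Setting these equal: 17p − 9 = −3p − 8 ⇒ 20p = 1 ⇒ p = 1/20, and the value is (17)·(1/20) − 9 = -163/20.
For Player II: with q = P(X), equating Up's and Down's payoffs gives 19q − 11 = −q − 8 ⇒ q = 3/20.

1/20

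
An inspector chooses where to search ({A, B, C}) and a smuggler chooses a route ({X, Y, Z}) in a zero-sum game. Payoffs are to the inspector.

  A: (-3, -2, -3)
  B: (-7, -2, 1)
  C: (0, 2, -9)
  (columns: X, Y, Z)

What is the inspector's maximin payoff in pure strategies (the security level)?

Row minima: A → -3, B → -7, C → -9.
The best of these is -3.

-3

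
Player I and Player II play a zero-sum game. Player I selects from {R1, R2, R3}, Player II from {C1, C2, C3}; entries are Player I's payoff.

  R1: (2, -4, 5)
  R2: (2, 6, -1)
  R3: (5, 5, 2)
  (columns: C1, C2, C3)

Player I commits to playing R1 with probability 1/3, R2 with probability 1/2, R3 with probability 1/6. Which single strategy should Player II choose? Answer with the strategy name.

If Player II plays C1, Player I's expected payoff is (1/3)·2 + (1/2)·2 + (1/6)·5 = 5/2.
If Player II plays C2, Player I's expected payoff is (1/3)·(-4) + (1/2)·6 + (1/6)·5 = 5/2.
If Player II plays C3, Player I's expected payoff is (1/3)·5 + (1/2)·(-1) + (1/6)·2 = 3/2.
Player II minimizes Player I's payoff; the smallest is 3/2, so the best response is C3.

C3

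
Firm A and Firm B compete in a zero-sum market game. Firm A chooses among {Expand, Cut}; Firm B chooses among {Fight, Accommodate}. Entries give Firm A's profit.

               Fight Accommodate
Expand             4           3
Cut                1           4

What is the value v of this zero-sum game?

13/4

Row minima: Expand → 3, Cut → 1; maximin = 3.
Column maxima: Fight → 4, Accommodate → 4; minimax = 4.
3 ≠ 4, so there is no saddle point; optimal play is mixed.
Let Firm A play Expand with probability p. Expected payoff against Fight: 4p + 1(1−p) = 3p + 1; against Accommodate: 3p + 4(1−p) = −p + 4.
Setting these equal: 3p + 1 = −p + 4 ⇒ 4p = 3 ⇒ p = 3/4, and the value is (3)·(3/4) + 1 = 13/4.
For Firm B: with q = P(Fight), equating Expand's and Cut's payoffs gives q + 3 = −3q + 4 ⇒ q = 1/4.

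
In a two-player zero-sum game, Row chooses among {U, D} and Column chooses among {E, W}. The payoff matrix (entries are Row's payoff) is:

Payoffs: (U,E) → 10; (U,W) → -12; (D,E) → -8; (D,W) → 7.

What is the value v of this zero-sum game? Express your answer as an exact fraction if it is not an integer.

Row minima: U → -12, D → -8; maximin = -8.
Column maxima: E → 10, W → 7; minimax = 7.
-8 ≠ 7, so there is no saddle point; optimal play is mixed.
Let Row play U with probability p. Expected payoff against E: 10p + (-8)(1−p) = 18p − 8; against W: (-12)p + 7(1−p) = −19p + 7.
Setting these equal: 18p − 8 = −19p + 7 ⇒ 37p = 15 ⇒ p = 15/37, and the value is (18)·(15/37) − 8 = -26/37.
For Column: with q = P(E), equating U's and D's payoffs gives 22q − 12 = −15q + 7 ⇒ q = 19/37.

-26/37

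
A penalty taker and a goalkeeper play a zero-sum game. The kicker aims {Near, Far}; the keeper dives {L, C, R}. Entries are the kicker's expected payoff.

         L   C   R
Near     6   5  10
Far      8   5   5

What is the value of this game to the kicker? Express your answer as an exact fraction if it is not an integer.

Row minima: Near → 5, Far → 5; maximin = 5.
Column maxima: L → 8, C → 5, R → 10; minimax = 5.
Since maximin = minimax = 5, there is a saddle point and the value is 5.

5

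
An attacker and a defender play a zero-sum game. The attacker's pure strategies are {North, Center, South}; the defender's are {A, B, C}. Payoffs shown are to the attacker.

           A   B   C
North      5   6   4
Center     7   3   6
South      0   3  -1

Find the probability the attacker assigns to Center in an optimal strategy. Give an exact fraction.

2/5

Row minima: North → 4, Center → 3, South → -1; maximin = 4.
Column maxima: A → 7, B → 6, C → 6; minimax = 6.
4 ≠ 6, so there is no saddle point; optimal play is mixed.
South is strictly dominated by North, so the attacker never plays it.
A is strictly dominated by C (it gives the attacker strictly more in every row), so the defender never plays it.
On the remaining 2×2 (North, Center vs B, C):
Let the attacker play North with probability p. Expected payoff against B: 6p + 3(1−p) = 3p + 3; against C: 4p + 6(1−p) = −2p + 6.
Setting these equal: 3p + 3 = −2p + 6 ⇒ 5p = 3 ⇒ p = 3/5, and the value is (3)·(3/5) + 3 = 24/5.
For the defender: with q = P(B), equating North's and Center's payoffs gives 2q + 4 = −3q + 6 ⇒ q = 2/5.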